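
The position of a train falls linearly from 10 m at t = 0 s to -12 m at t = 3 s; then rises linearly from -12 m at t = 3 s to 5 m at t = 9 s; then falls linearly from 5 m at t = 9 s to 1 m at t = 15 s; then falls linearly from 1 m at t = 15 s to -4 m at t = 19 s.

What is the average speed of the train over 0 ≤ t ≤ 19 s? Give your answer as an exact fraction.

48/19 m/s

Average speed = (total path length)/(elapsed time); on a piecewise-linear x-t graph the path length is Σ|Δx|.
0–3 s: |Δx| = |-12 − 10| = 22 m
3–9 s: |Δx| = |5 − -12| = 17 m
9–15 s: |Δx| = |1 − 5| = 4 m
15–19 s: |Δx| = |-4 − 1| = 5 m
Total path = 48 m; average speed = 48/19 = 48/19 m/s.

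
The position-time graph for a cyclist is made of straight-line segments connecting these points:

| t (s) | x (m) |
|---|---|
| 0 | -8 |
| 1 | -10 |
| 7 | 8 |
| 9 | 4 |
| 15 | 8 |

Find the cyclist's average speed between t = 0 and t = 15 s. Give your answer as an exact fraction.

Average speed = (total path length)/(elapsed time); on a piecewise-linear x-t graph the path length is Σ|Δx|.
0–1 s: |Δx| = |-10 − -8| = 2 m
1–7 s: |Δx| = |8 − -10| = 18 m
7–9 s: |Δx| = |4 − 8| = 4 m
9–15 s: |Δx| = |8 − 4| = 4 m
Total path = 28 m; average speed = 28/15 = 28/15 m/s.

28/15 m/s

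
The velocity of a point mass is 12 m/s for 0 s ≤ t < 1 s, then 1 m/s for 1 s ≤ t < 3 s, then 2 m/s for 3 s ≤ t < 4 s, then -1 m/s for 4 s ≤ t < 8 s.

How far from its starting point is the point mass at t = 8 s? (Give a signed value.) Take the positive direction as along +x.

Displacement is the signed area under the v-t curve.
0–1 s: 12 × 1 = 12 m
1–3 s: 1 × 2 = 2 m
3–4 s: 2 × 1 = 2 m
4–8 s: -1 × 4 = -4 m
Net displacement = 12 m

12 m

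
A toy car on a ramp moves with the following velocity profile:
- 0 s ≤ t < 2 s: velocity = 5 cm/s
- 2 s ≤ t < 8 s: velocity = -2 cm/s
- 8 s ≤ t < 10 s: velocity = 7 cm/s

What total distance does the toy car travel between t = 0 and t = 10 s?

Total distance travelled is ∫|v| dt — sum the magnitudes of each area piece.
0–2 s: |5| × 2 = 10 cm
2–8 s: |-2| × 6 = 12 cm
8–10 s: |7| × 2 = 14 cm
Total distance = 36 cm

36 cm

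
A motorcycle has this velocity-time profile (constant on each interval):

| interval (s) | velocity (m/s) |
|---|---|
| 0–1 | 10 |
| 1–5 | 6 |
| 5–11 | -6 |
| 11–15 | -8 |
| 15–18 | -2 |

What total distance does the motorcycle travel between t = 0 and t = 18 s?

108 m

Total distance travelled is ∫|v| dt — sum the magnitudes of each area piece.
0–1 s: |10| × 1 = 10 m
1–5 s: |6| × 4 = 24 m
5–11 s: |-6| × 6 = 36 m
11–15 s: |-8| × 4 = 32 m
15–18 s: |-2| × 3 = 6 m
Total distance = 108 m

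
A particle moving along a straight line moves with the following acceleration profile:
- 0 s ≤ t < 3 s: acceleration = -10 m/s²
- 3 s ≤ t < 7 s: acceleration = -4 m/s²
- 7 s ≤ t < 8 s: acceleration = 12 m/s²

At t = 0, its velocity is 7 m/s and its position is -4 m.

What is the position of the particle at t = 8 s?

On each constant-a segment, Δv = aΔt and Δx = v₀Δt + ½aΔt²; chain segment to segment.
0–3 s: v starts 7 m/s; Δx = 7·3 + ½·-10·3² = -24 m; v ends -23 m/s.
3–7 s: v starts -23 m/s; Δx = -23·4 + ½·-4·4² = -124 m; v ends -39 m/s.
7–8 s: v starts -39 m/s; Δx = -39·1 + ½·12·1² = -33 m; v ends -27 m/s.
x(8) = -4 + Σ Δx = -185 m.

-185 m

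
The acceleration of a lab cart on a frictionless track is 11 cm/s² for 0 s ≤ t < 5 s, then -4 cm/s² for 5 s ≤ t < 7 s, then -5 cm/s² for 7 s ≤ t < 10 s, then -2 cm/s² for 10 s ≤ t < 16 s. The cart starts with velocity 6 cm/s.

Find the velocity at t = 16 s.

Δv equals the area under the a-t graph; then v = v₀ + Δv.
0–5 s: 11 × 5 = 55 cm/s
5–7 s: -4 × 2 = -8 cm/s
7–10 s: -5 × 3 = -15 cm/s
10–16 s: -2 × 6 = -12 cm/s
Δv = 20 cm/s, so v(16) = 6 + (20) = 26 cm/s.

26 cm/s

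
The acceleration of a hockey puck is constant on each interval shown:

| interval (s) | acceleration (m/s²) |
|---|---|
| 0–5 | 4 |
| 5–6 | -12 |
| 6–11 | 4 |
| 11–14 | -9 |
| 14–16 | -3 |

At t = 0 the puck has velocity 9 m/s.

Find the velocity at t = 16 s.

Δv equals the area under the a-t graph; then v = v₀ + Δv.
0–5 s: 4 × 5 = 20 m/s
5–6 s: -12 × 1 = -12 m/s
6–11 s: 4 × 5 = 20 m/s
11–14 s: -9 × 3 = -27 m/s
14–16 s: -3 × 2 = -6 m/s
Δv = -5 m/s, so v(16) = 9 + (-5) = 4 m/s.

4 m/s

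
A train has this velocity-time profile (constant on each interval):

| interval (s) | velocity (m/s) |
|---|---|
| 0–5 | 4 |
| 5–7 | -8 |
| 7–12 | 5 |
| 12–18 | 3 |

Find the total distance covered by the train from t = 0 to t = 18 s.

Total distance travelled is ∫|v| dt — sum the magnitudes of each area piece.
0–5 s: |4| × 5 = 20 m
5–7 s: |-8| × 2 = 16 m
7–12 s: |5| × 5 = 25 m
12–18 s: |3| × 6 = 18 m
Total distance = 79 m

79 m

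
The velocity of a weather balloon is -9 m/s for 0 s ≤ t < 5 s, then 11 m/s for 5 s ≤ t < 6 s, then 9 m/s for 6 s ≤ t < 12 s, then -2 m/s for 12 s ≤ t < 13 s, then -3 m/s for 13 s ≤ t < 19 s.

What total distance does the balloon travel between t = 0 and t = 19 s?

130 m

Total distance travelled is ∫|v| dt — sum the magnitudes of each area piece.
0–5 s: |-9| × 5 = 45 m
5–6 s: |11| × 1 = 11 m
6–12 s: |9| × 6 = 54 m
12–13 s: |-2| × 1 = 2 m
13–19 s: |-3| × 6 = 18 m
Total distance = 130 m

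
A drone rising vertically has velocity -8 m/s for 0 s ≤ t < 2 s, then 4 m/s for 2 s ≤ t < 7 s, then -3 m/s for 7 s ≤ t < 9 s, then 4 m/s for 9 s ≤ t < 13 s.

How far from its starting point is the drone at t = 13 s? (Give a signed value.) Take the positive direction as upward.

Displacement is the signed area under the v-t curve.
0–2 s: -8 × 2 = -16 m
2–7 s: 4 × 5 = 20 m
7–9 s: -3 × 2 = -6 m
9–13 s: 4 × 4 = 16 m
Net displacement = 14 m

14 m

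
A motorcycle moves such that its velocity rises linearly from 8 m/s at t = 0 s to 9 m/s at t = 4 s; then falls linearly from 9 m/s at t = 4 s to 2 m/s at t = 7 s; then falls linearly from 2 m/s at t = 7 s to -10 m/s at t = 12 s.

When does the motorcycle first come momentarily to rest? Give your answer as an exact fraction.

v changes sign on 7–12 s (from 2 to -10); the graph is linear there, so v = 0 at t = 7 + (-2)·(12 − 7)/(-10 − 2) = 47/6 s.

t = 47/6 s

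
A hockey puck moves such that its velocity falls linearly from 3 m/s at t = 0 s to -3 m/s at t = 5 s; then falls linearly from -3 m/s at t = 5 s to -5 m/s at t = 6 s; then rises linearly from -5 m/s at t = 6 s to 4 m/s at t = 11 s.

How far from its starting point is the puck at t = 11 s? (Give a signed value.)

Net displacement equals the area under the velocity-time graph (areas below the axis count negative).
0–5 s: ½(3 + -3)(5) = 0 m
5–6 s: ½(-3 + -5)(1) = -4 m
6–11 s: ½(-5 + 4)(5) = -2.5 m
Net displacement = -6.5 m

-6.5 m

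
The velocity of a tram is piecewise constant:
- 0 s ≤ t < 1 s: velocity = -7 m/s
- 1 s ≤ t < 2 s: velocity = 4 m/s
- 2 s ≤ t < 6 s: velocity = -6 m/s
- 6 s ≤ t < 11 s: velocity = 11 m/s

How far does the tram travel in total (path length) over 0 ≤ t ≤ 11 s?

90 m

Total distance travelled is ∫|v| dt — sum the magnitudes of each area piece.
0–1 s: |-7| × 1 = 7 m
1–2 s: |4| × 1 = 4 m
2–6 s: |-6| × 4 = 24 m
6–11 s: |11| × 5 = 55 m
Total distance = 90 m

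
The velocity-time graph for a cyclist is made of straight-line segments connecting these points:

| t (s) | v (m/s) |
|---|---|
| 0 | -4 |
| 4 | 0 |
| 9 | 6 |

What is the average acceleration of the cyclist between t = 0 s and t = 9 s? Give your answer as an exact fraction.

10/9 m/s²

Average acceleration = Δv/Δt = (6 − -4)/(9 − 0) = 10/9 m/s².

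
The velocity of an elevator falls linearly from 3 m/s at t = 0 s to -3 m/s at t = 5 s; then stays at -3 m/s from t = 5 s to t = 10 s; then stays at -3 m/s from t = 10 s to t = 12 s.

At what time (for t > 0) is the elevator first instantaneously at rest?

t = 2.5 s

v changes sign on 0–5 s (from 3 to -3); the graph is linear there, so v = 0 at t = 0 + (-3)·(5 − 0)/(-3 − 3) = 2.5 s.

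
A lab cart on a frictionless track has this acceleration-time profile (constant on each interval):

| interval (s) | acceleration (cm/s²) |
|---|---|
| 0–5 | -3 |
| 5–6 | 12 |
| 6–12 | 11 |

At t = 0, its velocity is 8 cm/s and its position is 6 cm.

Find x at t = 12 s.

235.5 cm

On each constant-a segment, Δv = aΔt and Δx = v₀Δt + ½aΔt²; chain segment to segment.
0–5 s: v starts 8 cm/s; Δx = 8·5 + ½·-3·5² = 2.5 cm; v ends -7 cm/s.
5–6 s: v starts -7 cm/s; Δx = -7·1 + ½·12·1² = -1 cm; v ends 5 cm/s.
6–12 s: v starts 5 cm/s; Δx = 5·6 + ½·11·6² = 228 cm; v ends 71 cm/s.
x(12) = 6 + Σ Δx = 235.5 cm.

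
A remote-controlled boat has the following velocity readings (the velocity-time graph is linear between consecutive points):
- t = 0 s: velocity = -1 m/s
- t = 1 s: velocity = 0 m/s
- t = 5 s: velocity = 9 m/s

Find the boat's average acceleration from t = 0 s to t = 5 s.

2 m/s²

Average acceleration = Δv/Δt = (9 − -1)/(5 − 0) = 2 m/s².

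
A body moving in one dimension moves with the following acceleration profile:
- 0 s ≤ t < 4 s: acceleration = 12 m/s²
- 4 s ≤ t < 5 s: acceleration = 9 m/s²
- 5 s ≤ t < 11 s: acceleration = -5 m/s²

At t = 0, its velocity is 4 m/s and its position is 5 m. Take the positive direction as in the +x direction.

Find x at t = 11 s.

On each constant-a segment, Δv = aΔt and Δx = v₀Δt + ½aΔt²; chain segment to segment.
0–4 s: v starts 4 m/s; Δx = 4·4 + ½·12·4² = 112 m; v ends 52 m/s.
4–5 s: v starts 52 m/s; Δx = 52·1 + ½·9·1² = 56.5 m; v ends 61 m/s.
5–11 s: v starts 61 m/s; Δx = 61·6 + ½·-5·6² = 276 m; v ends 31 m/s.
x(11) = 5 + Σ Δx = 449.5 m.

449.5 m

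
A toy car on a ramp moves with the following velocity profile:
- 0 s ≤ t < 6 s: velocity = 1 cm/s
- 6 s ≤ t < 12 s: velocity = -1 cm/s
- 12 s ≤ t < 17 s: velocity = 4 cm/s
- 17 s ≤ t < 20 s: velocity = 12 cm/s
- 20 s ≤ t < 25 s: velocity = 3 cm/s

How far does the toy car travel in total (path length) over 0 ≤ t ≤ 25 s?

Total distance travelled is ∫|v| dt — sum the magnitudes of each area piece.
0–6 s: |1| × 6 = 6 cm
6–12 s: |-1| × 6 = 6 cm
12–17 s: |4| × 5 = 20 cm
17–20 s: |12| × 3 = 36 cm
20–25 s: |3| × 5 = 15 cm
Total distance = 83 cm

83 cm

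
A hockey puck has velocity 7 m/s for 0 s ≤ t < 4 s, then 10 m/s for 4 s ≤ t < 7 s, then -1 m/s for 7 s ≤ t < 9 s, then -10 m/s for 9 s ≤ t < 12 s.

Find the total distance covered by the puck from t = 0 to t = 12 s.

Distance (not displacement) is the total path length: add the absolute areas under v-t.
0–4 s: |7| × 4 = 28 m
4–7 s: |10| × 3 = 30 m
7–9 s: |-1| × 2 = 2 m
9–12 s: |-10| × 3 = 30 m
Total distance = 90 m

90 m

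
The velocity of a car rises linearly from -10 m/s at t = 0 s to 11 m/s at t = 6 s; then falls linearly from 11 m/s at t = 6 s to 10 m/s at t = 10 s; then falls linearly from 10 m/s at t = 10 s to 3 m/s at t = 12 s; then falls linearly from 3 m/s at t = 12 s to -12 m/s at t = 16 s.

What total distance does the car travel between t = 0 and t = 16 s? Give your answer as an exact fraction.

Distance (not displacement) is the total path length: add the absolute areas under v-t.
0–6 s: v = 0 at t = 20/7 s; triangle areas 100/7 + 121/7 = 221/7 m
6–10 s: |½(11 + 10)(4)| = 42 m
10–12 s: |½(10 + 3)(2)| = 13 m
12–16 s: v = 0 at t = 12.8 s; triangle areas 1.2 + 19.2 = 20.4 m
Total distance = 3744/35 m

3744/35 m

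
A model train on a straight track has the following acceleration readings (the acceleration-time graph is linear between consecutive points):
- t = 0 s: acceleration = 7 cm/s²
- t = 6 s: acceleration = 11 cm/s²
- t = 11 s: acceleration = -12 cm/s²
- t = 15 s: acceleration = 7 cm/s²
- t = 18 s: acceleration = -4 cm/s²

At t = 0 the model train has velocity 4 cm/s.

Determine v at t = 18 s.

50 cm/s

Δv equals the area under the a-t graph; then v = v₀ + Δv.
0–6 s: ½(7 + 11)(6) = 54 cm/s
6–11 s: ½(11 + -12)(5) = -2.5 cm/s
11–15 s: ½(-12 + 7)(4) = -10 cm/s
15–18 s: ½(7 + -4)(3) = 4.5 cm/s
Δv = 46 cm/s, so v(18) = 4 + (46) = 50 cm/s.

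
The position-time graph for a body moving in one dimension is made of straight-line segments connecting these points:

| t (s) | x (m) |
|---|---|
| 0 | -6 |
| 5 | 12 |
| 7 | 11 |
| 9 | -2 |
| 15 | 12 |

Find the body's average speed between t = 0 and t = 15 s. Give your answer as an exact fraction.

Average speed = (total path length)/(elapsed time); on a piecewise-linear x-t graph the path length is Σ|Δx|.
0–5 s: |Δx| = |12 − -6| = 18 m
5–7 s: |Δx| = |11 − 12| = 1 m
7–9 s: |Δx| = |-2 − 11| = 13 m
9–15 s: |Δx| = |12 − -2| = 14 m
Total path = 46 m; average speed = 46/15 = 46/15 m/s.

46/15 m/s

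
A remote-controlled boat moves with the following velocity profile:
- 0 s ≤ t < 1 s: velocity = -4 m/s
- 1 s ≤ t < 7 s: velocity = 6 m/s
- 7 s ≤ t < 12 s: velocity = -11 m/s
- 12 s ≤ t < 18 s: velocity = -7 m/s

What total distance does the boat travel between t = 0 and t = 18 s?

137 m

Total distance travelled is ∫|v| dt — sum the magnitudes of each area piece.
0–1 s: |-4| × 1 = 4 m
1–7 s: |6| × 6 = 36 m
7–12 s: |-11| × 5 = 55 m
12–18 s: |-7| × 6 = 42 m
Total distance = 137 m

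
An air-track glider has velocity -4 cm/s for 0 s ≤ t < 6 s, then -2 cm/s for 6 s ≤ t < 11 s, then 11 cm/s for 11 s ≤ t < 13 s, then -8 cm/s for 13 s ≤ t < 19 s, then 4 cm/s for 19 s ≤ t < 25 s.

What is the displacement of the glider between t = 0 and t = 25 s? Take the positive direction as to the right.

Net displacement equals the area under the velocity-time graph (areas below the axis count negative).
0–6 s: -4 × 6 = -24 cm
6–11 s: -2 × 5 = -10 cm
11–13 s: 11 × 2 = 22 cm
13–19 s: -8 × 6 = -48 cm
19–25 s: 4 × 6 = 24 cm
Net displacement = -36 cm

-36 cm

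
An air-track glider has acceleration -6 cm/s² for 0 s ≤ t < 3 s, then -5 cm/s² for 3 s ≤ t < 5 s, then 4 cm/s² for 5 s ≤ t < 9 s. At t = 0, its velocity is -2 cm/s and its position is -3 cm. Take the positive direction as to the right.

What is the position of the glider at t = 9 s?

On each constant-a segment, Δv = aΔt and Δx = v₀Δt + ½aΔt²; chain segment to segment.
0–3 s: v starts -2 cm/s; Δx = -2·3 + ½·-6·3² = -33 cm; v ends -20 cm/s.
3–5 s: v starts -20 cm/s; Δx = -20·2 + ½·-5·2² = -50 cm; v ends -30 cm/s.
5–9 s: v starts -30 cm/s; Δx = -30·4 + ½·4·4² = -88 cm; v ends -14 cm/s.
x(9) = -3 + Σ Δx = -174 cm.

-174 cm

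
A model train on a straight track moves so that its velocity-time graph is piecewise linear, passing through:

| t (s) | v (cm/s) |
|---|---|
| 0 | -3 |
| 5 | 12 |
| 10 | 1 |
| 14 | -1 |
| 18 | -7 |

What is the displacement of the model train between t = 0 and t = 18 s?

Displacement is the signed area under the v-t curve.
0–5 s: ½(-3 + 12)(5) = 22.5 cm
5–10 s: ½(12 + 1)(5) = 32.5 cm
10–14 s: ½(1 + -1)(4) = 0 cm
14–18 s: ½(-1 + -7)(4) = -16 cm
Net displacement = 39 cm

39 cm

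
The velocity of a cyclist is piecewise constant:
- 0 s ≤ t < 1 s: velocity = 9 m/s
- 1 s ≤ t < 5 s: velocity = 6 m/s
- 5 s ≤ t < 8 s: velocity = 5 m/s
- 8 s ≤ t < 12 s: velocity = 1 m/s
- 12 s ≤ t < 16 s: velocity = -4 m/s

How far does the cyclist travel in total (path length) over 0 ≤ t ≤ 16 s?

68 m

Total distance travelled is ∫|v| dt — sum the magnitudes of each area piece.
0–1 s: |9| × 1 = 9 m
1–5 s: |6| × 4 = 24 m
5–8 s: |5| × 3 = 15 m
8–12 s: |1| × 4 = 4 m
12–16 s: |-4| × 4 = 16 m
Total distance = 68 m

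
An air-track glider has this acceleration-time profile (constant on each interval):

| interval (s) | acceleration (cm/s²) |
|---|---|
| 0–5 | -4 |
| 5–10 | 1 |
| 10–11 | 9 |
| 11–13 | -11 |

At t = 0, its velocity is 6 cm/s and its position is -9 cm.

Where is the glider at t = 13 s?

-113 cm

On each constant-a segment, Δv = aΔt and Δx = v₀Δt + ½aΔt²; chain segment to segment.
0–5 s: v starts 6 cm/s; Δx = 6·5 + ½·-4·5² = -20 cm; v ends -14 cm/s.
5–10 s: v starts -14 cm/s; Δx = -14·5 + ½·1·5² = -57.5 cm; v ends -9 cm/s.
10–11 s: v starts -9 cm/s; Δx = -9·1 + ½·9·1² = -4.5 cm; v ends 0 cm/s.
11–13 s: v starts 0 cm/s; Δx = 0·2 + ½·-11·2² = -22 cm; v ends -22 cm/s.
x(13) = -9 + Σ Δx = -113 cm.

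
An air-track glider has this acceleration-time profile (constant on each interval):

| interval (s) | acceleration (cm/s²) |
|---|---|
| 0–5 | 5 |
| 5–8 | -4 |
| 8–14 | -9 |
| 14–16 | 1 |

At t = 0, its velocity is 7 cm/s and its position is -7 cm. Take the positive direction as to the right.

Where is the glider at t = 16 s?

60.5 cm

On each constant-a segment, Δv = aΔt and Δx = v₀Δt + ½aΔt²; chain segment to segment.
0–5 s: v starts 7 cm/s; Δx = 7·5 + ½·5·5² = 97.5 cm; v ends 32 cm/s.
5–8 s: v starts 32 cm/s; Δx = 32·3 + ½·-4·3² = 78 cm; v ends 20 cm/s.
8–14 s: v starts 20 cm/s; Δx = 20·6 + ½·-9·6² = -42 cm; v ends -34 cm/s.
14–16 s: v starts -34 cm/s; Δx = -34·2 + ½·1·2² = -66 cm; v ends -32 cm/s.
x(16) = -7 + Σ Δx = 60.5 cm.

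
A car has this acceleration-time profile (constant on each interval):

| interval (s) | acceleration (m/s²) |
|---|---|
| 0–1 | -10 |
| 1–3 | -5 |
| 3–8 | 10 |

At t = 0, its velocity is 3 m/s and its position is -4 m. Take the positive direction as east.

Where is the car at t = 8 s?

On each constant-a segment, Δv = aΔt and Δx = v₀Δt + ½aΔt²; chain segment to segment.
0–1 s: v starts 3 m/s; Δx = 3·1 + ½·-10·1² = -2 m; v ends -7 m/s.
1–3 s: v starts -7 m/s; Δx = -7·2 + ½·-5·2² = -24 m; v ends -17 m/s.
3–8 s: v starts -17 m/s; Δx = -17·5 + ½·10·5² = 40 m; v ends 33 m/s.
x(8) = -4 + Σ Δx = 10 m.

10 m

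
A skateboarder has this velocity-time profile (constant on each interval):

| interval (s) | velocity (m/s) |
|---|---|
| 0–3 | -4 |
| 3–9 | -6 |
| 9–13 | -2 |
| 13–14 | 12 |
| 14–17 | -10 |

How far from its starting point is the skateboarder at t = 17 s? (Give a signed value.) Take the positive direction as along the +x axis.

-74 m

Net displacement equals the area under the velocity-time graph (areas below the axis count negative).
0–3 s: -4 × 3 = -12 m
3–9 s: -6 × 6 = -36 m
9–13 s: -2 × 4 = -8 m
13–14 s: 12 × 1 = 12 m
14–17 s: -10 × 3 = -30 m
Net displacement = -74 m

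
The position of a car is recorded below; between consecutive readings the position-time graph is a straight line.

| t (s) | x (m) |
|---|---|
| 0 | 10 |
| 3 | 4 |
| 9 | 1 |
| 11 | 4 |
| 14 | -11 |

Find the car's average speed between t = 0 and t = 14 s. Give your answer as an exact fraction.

27/14 m/s

Average speed = (total path length)/(elapsed time); on a piecewise-linear x-t graph the path length is Σ|Δx|.
0–3 s: |Δx| = |4 − 10| = 6 m
3–9 s: |Δx| = |1 − 4| = 3 m
9–11 s: |Δx| = |4 − 1| = 3 m
11–14 s: |Δx| = |-11 − 4| = 15 m
Total path = 27 m; average speed = 27/14 = 27/14 m/s.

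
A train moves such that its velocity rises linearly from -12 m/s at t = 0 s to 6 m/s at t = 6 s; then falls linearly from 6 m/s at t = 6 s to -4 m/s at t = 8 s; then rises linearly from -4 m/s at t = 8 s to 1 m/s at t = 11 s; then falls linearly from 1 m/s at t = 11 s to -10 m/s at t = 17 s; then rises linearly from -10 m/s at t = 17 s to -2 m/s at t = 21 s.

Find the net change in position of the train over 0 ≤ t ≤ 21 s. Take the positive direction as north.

Displacement is the signed area under the v-t curve.
0–6 s: ½(-12 + 6)(6) = -18 m
6–8 s: ½(6 + -4)(2) = 2 m
8–11 s: ½(-4 + 1)(3) = -4.5 m
11–17 s: ½(1 + -10)(6) = -27 m
17–21 s: ½(-10 + -2)(4) = -24 m
Net displacement = -71.5 m

-71.5 m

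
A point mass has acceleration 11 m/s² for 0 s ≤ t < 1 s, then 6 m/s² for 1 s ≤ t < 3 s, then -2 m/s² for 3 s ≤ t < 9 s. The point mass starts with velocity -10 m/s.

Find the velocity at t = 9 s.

Δv equals the area under the a-t graph; then v = v₀ + Δv.
0–1 s: 11 × 1 = 11 m/s
1–3 s: 6 × 2 = 12 m/s
3–9 s: -2 × 6 = -12 m/s
Δv = 11 m/s, so v(9) = -10 + (11) = 1 m/s.

1 m/s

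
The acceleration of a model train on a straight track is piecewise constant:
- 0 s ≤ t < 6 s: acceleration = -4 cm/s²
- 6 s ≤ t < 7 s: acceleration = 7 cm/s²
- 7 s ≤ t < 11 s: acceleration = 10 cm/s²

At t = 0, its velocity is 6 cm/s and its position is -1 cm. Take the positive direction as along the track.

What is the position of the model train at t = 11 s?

On each constant-a segment, Δv = aΔt and Δx = v₀Δt + ½aΔt²; chain segment to segment.
0–6 s: v starts 6 cm/s; Δx = 6·6 + ½·-4·6² = -36 cm; v ends -18 cm/s.
6–7 s: v starts -18 cm/s; Δx = -18·1 + ½·7·1² = -14.5 cm; v ends -11 cm/s.
7–11 s: v starts -11 cm/s; Δx = -11·4 + ½·10·4² = 36 cm; v ends 29 cm/s.
x(11) = -1 + Σ Δx = -15.5 cm.

-15.5 cm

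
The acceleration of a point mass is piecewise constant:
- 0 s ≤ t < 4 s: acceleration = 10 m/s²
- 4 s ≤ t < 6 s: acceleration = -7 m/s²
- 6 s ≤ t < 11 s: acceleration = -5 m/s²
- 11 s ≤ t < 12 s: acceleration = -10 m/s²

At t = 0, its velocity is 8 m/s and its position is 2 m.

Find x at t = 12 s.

307.5 m

On each constant-a segment, Δv = aΔt and Δx = v₀Δt + ½aΔt²; chain segment to segment.
0–4 s: v starts 8 m/s; Δx = 8·4 + ½·10·4² = 112 m; v ends 48 m/s.
4–6 s: v starts 48 m/s; Δx = 48·2 + ½·-7·2² = 82 m; v ends 34 m/s.
6–11 s: v starts 34 m/s; Δx = 34·5 + ½·-5·5² = 107.5 m; v ends 9 m/s.
11–12 s: v starts 9 m/s; Δx = 9·1 + ½·-10·1² = 4 m; v ends -1 m/s.
x(12) = 2 + Σ Δx = 307.5 m.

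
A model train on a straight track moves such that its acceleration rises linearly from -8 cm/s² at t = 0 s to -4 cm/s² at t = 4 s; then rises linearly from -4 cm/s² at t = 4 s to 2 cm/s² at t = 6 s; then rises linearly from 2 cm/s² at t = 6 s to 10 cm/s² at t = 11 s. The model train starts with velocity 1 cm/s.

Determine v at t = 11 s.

Δv equals the area under the a-t graph; then v = v₀ + Δv.
0–4 s: ½(-8 + -4)(4) = -24 cm/s
4–6 s: ½(-4 + 2)(2) = -2 cm/s
6–11 s: ½(2 + 10)(5) = 30 cm/s
Δv = 4 cm/s, so v(11) = 1 + (4) = 5 cm/s.

5 cm/s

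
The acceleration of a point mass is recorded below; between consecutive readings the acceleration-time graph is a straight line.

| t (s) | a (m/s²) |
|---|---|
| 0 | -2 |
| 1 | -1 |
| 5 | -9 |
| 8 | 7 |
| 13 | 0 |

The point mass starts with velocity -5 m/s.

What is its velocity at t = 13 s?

-12 m/s

Δv equals the area under the a-t graph; then v = v₀ + Δv.
0–1 s: ½(-2 + -1)(1) = -1.5 m/s
1–5 s: ½(-1 + -9)(4) = -20 m/s
5–8 s: ½(-9 + 7)(3) = -3 m/s
8–13 s: ½(7 + 0)(5) = 17.5 m/s
Δv = -7 m/s, so v(13) = -5 + (-7) = -12 m/s.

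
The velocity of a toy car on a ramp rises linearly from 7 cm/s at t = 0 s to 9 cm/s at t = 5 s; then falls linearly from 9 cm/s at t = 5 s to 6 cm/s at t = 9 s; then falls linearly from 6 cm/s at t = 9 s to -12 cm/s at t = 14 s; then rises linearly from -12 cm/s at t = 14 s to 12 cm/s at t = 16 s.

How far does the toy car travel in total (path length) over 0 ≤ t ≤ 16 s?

Total distance travelled is ∫|v| dt — sum the magnitudes of each area piece.
0–5 s: |½(7 + 9)(5)| = 40 cm
5–9 s: |½(9 + 6)(4)| = 30 cm
9–14 s: v = 0 at t = 32/3 s; triangle areas 5 + 20 = 25 cm
14–16 s: v = 0 at t = 15 s; triangle areas 6 + 6 = 12 cm
Total distance = 107 cm

107 cm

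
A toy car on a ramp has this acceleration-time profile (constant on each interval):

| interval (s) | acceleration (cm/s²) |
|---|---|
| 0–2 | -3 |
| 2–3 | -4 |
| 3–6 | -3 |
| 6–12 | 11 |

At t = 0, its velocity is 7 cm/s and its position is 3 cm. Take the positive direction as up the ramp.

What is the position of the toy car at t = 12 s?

On each constant-a segment, Δv = aΔt and Δx = v₀Δt + ½aΔt²; chain segment to segment.
0–2 s: v starts 7 cm/s; Δx = 7·2 + ½·-3·2² = 8 cm; v ends 1 cm/s.
2–3 s: v starts 1 cm/s; Δx = 1·1 + ½·-4·1² = -1 cm; v ends -3 cm/s.
3–6 s: v starts -3 cm/s; Δx = -3·3 + ½·-3·3² = -22.5 cm; v ends -12 cm/s.
6–12 s: v starts -12 cm/s; Δx = -12·6 + ½·11·6² = 126 cm; v ends 54 cm/s.
x(12) = 3 + Σ Δx = 113.5 cm.

113.5 cm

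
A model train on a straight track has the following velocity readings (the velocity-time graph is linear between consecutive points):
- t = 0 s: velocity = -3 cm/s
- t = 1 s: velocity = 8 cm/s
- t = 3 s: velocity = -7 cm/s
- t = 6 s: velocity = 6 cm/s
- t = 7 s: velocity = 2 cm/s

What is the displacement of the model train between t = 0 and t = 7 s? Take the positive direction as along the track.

Displacement is the signed area under the v-t curve.
0–1 s: ½(-3 + 8)(1) = 2.5 cm
1–3 s: ½(8 + -7)(2) = 1 cm
3–6 s: ½(-7 + 6)(3) = -1.5 cm
6–7 s: ½(6 + 2)(1) = 4 cm
Net displacement = 6 cm

6 cm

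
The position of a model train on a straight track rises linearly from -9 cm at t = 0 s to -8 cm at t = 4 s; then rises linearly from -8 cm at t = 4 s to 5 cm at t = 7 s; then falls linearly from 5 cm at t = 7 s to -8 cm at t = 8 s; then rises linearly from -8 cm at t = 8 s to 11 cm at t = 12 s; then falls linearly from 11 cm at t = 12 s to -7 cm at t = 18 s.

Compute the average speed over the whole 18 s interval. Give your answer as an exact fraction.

Average speed = (total path length)/(elapsed time); on a piecewise-linear x-t graph the path length is Σ|Δx|.
0–4 s: |Δx| = |-8 − -9| = 1 cm
4–7 s: |Δx| = |5 − -8| = 13 cm
7–8 s: |Δx| = |-8 − 5| = 13 cm
8–12 s: |Δx| = |11 − -8| = 19 cm
12–18 s: |Δx| = |-7 − 11| = 18 cm
Total path = 64 cm; average speed = 64/18 = 32/9 cm/s.

32/9 cm/s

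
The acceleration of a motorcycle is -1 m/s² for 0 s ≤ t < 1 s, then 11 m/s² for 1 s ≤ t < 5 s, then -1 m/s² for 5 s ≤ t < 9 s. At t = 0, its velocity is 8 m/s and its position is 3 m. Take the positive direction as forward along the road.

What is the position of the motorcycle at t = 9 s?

322.5 m

On each constant-a segment, Δv = aΔt and Δx = v₀Δt + ½aΔt²; chain segment to segment.
0–1 s: v starts 8 m/s; Δx = 8·1 + ½·-1·1² = 7.5 m; v ends 7 m/s.
1–5 s: v starts 7 m/s; Δx = 7·4 + ½·11·4² = 116 m; v ends 51 m/s.
5–9 s: v starts 51 m/s; Δx = 51·4 + ½·-1·4² = 196 m; v ends 47 m/s.
x(9) = 3 + Σ Δx = 322.5 m.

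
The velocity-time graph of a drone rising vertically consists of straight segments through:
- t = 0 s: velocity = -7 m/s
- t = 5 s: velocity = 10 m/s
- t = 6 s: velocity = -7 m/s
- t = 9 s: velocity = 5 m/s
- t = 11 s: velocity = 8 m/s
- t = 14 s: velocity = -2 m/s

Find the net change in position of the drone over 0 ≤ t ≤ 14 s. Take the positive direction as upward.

Net displacement equals the area under the velocity-time graph (areas below the axis count negative).
0–5 s: ½(-7 + 10)(5) = 7.5 m
5–6 s: ½(10 + -7)(1) = 1.5 m
6–9 s: ½(-7 + 5)(3) = -3 m
9–11 s: ½(5 + 8)(2) = 13 m
11–14 s: ½(8 + -2)(3) = 9 m
Net displacement = 28 m

28 m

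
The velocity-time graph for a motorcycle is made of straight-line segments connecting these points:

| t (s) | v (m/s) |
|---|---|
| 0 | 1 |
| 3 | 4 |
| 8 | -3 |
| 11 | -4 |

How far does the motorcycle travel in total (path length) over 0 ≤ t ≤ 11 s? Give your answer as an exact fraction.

Total distance travelled is ∫|v| dt — sum the magnitudes of each area piece.
0–3 s: |½(1 + 4)(3)| = 7.5 m
3–8 s: v = 0 at t = 41/7 s; triangle areas 40/7 + 45/14 = 125/14 m
8–11 s: |½(-3 + -4)(3)| = 10.5 m
Total distance = 377/14 m

377/14 m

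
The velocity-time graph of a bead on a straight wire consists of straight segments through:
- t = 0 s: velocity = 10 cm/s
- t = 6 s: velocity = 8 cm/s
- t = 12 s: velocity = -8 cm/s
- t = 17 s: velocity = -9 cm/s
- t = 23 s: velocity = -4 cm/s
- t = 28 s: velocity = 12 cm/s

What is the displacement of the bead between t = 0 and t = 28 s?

Displacement is the signed area under the v-t curve.
0–6 s: ½(10 + 8)(6) = 54 cm
6–12 s: ½(8 + -8)(6) = 0 cm
12–17 s: ½(-8 + -9)(5) = -42.5 cm
17–23 s: ½(-9 + -4)(6) = -39 cm
23–28 s: ½(-4 + 12)(5) = 20 cm
Net displacement = -7.5 cm

-7.5 cm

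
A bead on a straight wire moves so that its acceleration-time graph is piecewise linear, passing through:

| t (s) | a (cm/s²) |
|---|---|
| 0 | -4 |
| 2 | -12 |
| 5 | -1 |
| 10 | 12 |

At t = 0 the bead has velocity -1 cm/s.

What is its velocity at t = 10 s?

-9 cm/s

Δv equals the area under the a-t graph; then v = v₀ + Δv.
0–2 s: ½(-4 + -12)(2) = -16 cm/s
2–5 s: ½(-12 + -1)(3) = -19.5 cm/s
5–10 s: ½(-1 + 12)(5) = 27.5 cm/s
Δv = -8 cm/s, so v(10) = -1 + (-8) = -9 cm/s.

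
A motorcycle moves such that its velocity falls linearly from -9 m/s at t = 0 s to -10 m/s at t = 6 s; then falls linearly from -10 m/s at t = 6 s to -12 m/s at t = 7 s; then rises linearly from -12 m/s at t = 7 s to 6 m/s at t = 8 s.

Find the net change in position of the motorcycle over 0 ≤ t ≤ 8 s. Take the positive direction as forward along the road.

-71 m

Displacement is the signed area under the v-t curve.
0–6 s: ½(-9 + -10)(6) = -57 m
6–7 s: ½(-10 + -12)(1) = -11 m
7–8 s: ½(-12 + 6)(1) = -3 m
Net displacement = -71 m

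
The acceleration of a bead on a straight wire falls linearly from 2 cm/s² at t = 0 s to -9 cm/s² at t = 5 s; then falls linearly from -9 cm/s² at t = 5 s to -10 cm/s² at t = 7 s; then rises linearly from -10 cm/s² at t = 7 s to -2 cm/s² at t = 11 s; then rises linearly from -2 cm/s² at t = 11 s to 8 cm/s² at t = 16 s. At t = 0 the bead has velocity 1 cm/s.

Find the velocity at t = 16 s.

-44.5 cm/s

Δv equals the area under the a-t graph; then v = v₀ + Δv.
0–5 s: ½(2 + -9)(5) = -17.5 cm/s
5–7 s: ½(-9 + -10)(2) = -19 cm/s
7–11 s: ½(-10 + -2)(4) = -24 cm/s
11–16 s: ½(-2 + 8)(5) = 15 cm/s
Δv = -45.5 cm/s, so v(16) = 1 + (-45.5) = -44.5 cm/s.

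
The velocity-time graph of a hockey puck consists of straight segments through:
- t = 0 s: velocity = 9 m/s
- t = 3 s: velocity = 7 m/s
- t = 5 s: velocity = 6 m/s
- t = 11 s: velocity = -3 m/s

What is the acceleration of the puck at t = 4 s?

Acceleration is the slope of the v-t graph on 3–5 s: (6 − 7)/(5 − 3) = -0.5 m/s².

-0.5 m/s²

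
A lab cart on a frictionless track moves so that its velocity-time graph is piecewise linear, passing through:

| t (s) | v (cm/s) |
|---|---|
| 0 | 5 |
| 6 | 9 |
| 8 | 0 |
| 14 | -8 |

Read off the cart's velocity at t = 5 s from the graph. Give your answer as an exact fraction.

On 0–6 s the graph is linear from 5 to 9 cm/s: v(5) = 5 + (9 − 5)·(5 − 0)/(6 − 0) = 25/3 cm/s.

25/3 cm/s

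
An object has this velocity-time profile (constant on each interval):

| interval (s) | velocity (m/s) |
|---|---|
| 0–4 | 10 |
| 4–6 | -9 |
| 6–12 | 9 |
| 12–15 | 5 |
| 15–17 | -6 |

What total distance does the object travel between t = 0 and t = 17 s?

Total distance travelled is ∫|v| dt — sum the magnitudes of each area piece.
0–4 s: |10| × 4 = 40 m
4–6 s: |-9| × 2 = 18 m
6–12 s: |9| × 6 = 54 m
12–15 s: |5| × 3 = 15 m
15–17 s: |-6| × 2 = 12 m
Total distance = 139 m

139 m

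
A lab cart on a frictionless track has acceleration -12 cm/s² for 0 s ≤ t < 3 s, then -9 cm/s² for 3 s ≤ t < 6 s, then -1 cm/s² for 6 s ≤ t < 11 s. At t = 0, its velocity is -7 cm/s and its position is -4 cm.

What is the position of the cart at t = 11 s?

On each constant-a segment, Δv = aΔt and Δx = v₀Δt + ½aΔt²; chain segment to segment.
0–3 s: v starts -7 cm/s; Δx = -7·3 + ½·-12·3² = -75 cm; v ends -43 cm/s.
3–6 s: v starts -43 cm/s; Δx = -43·3 + ½·-9·3² = -169.5 cm; v ends -70 cm/s.
6–11 s: v starts -70 cm/s; Δx = -70·5 + ½·-1·5² = -362.5 cm; v ends -75 cm/s.
x(11) = -4 + Σ Δx = -611 cm.

-611 cm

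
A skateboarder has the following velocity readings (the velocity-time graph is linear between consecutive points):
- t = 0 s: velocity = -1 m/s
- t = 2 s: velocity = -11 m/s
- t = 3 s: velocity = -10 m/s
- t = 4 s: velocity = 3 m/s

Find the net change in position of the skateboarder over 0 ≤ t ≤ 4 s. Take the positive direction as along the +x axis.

-26 m

Net displacement equals the area under the velocity-time graph (areas below the axis count negative).
0–2 s: ½(-1 + -11)(2) = -12 m
2–3 s: ½(-11 + -10)(1) = -10.5 m
3–4 s: ½(-10 + 3)(1) = -3.5 m
Net displacement = -26 m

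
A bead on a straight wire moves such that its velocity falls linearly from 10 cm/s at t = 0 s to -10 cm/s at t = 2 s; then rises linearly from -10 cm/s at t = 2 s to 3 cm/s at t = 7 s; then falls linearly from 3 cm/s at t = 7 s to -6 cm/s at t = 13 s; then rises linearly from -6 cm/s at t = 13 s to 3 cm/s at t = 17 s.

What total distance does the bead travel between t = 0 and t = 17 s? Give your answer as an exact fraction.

1455/26 cm

Total distance travelled is ∫|v| dt — sum the magnitudes of each area piece.
0–2 s: v = 0 at t = 1 s; triangle areas 5 + 5 = 10 cm
2–7 s: v = 0 at t = 76/13 s; triangle areas 250/13 + 45/26 = 545/26 cm
7–13 s: v = 0 at t = 9 s; triangle areas 3 + 12 = 15 cm
13–17 s: v = 0 at t = 47/3 s; triangle areas 8 + 2 = 10 cm
Total distance = 1455/26 cm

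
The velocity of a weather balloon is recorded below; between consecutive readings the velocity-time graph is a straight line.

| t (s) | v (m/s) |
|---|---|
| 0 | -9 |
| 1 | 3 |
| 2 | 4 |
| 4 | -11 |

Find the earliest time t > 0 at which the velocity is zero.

v changes sign on 0–1 s (from -9 to 3); the graph is linear there, so v = 0 at t = 0 + (9)·(1 − 0)/(3 − -9) = 0.75 s.

t = 0.75 s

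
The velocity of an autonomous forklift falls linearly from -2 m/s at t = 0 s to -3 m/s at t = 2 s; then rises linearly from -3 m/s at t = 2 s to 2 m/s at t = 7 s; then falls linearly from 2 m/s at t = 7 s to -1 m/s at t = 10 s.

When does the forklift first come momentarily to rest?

v changes sign on 2–7 s (from -3 to 2); the graph is linear there, so v = 0 at t = 2 + (3)·(7 − 2)/(2 − -3) = 5 s.

t = 5 s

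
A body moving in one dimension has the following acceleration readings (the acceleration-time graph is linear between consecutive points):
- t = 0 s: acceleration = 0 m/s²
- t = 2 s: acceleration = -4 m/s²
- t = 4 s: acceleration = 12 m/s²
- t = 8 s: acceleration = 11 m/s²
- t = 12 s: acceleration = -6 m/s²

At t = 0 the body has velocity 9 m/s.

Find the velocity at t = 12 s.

69 m/s

Δv equals the area under the a-t graph; then v = v₀ + Δv.
0–2 s: ½(0 + -4)(2) = -4 m/s
2–4 s: ½(-4 + 12)(2) = 8 m/s
4–8 s: ½(12 + 11)(4) = 46 m/s
8–12 s: ½(11 + -6)(4) = 10 m/s
Δv = 60 m/s, so v(12) = 9 + (60) = 69 m/s.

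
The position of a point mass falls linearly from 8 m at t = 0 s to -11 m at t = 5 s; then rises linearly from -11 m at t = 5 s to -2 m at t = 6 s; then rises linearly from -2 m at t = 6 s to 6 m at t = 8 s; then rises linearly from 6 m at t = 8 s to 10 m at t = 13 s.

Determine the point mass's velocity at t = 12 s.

Velocity is the slope of the x-t graph on 8–13 s: (10 − 6)/(13 − 8) = 0.8 m/s.

0.8 m/s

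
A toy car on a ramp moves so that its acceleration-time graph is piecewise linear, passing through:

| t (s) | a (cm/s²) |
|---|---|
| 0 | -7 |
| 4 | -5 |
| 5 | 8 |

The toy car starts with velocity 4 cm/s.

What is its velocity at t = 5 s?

Δv equals the area under the a-t graph; then v = v₀ + Δv.
0–4 s: ½(-7 + -5)(4) = -24 cm/s
4–5 s: ½(-5 + 8)(1) = 1.5 cm/s
Δv = -22.5 cm/s, so v(5) = 4 + (-22.5) = -18.5 cm/s.

-18.5 cm/s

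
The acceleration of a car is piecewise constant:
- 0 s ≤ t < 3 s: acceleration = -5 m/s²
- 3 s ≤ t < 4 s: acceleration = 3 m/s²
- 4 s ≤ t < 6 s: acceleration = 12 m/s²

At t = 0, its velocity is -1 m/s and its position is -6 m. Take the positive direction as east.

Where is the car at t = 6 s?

-48 m

On each constant-a segment, Δv = aΔt and Δx = v₀Δt + ½aΔt²; chain segment to segment.
0–3 s: v starts -1 m/s; Δx = -1·3 + ½·-5·3² = -25.5 m; v ends -16 m/s.
3–4 s: v starts -16 m/s; Δx = -16·1 + ½·3·1² = -14.5 m; v ends -13 m/s.
4–6 s: v starts -13 m/s; Δx = -13·2 + ½·12·2² = -2 m; v ends 11 m/s.
x(6) = -6 + Σ Δx = -48 m.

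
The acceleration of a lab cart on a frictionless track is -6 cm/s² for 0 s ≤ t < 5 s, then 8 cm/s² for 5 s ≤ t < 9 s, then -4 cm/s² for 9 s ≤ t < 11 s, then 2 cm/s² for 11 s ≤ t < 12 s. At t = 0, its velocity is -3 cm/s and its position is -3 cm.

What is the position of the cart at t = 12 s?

On each constant-a segment, Δv = aΔt and Δx = v₀Δt + ½aΔt²; chain segment to segment.
0–5 s: v starts -3 cm/s; Δx = -3·5 + ½·-6·5² = -90 cm; v ends -33 cm/s.
5–9 s: v starts -33 cm/s; Δx = -33·4 + ½·8·4² = -68 cm; v ends -1 cm/s.
9–11 s: v starts -1 cm/s; Δx = -1·2 + ½·-4·2² = -10 cm; v ends -9 cm/s.
11–12 s: v starts -9 cm/s; Δx = -9·1 + ½·2·1² = -8 cm; v ends -7 cm/s.
x(12) = -3 + Σ Δx = -179 cm.

-179 cm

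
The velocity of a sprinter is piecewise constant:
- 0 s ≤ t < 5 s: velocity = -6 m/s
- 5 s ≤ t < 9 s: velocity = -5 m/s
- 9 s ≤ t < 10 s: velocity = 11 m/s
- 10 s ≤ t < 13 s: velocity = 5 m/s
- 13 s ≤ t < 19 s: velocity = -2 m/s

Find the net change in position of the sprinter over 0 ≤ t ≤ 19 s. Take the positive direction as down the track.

Net displacement equals the area under the velocity-time graph (areas below the axis count negative).
0–5 s: -6 × 5 = -30 m
5–9 s: -5 × 4 = -20 m
9–10 s: 11 × 1 = 11 m
10–13 s: 5 × 3 = 15 m
13–19 s: -2 × 6 = -12 m
Net displacement = -36 m

-36 m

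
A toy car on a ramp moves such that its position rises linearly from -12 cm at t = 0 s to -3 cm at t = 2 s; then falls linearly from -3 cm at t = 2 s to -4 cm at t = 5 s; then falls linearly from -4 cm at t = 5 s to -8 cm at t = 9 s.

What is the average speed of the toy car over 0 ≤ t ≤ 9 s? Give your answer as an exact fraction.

14/9 cm/s

Average speed = (total path length)/(elapsed time); on a piecewise-linear x-t graph the path length is Σ|Δx|.
0–2 s: |Δx| = |-3 − -12| = 9 cm
2–5 s: |Δx| = |-4 − -3| = 1 cm
5–9 s: |Δx| = |-8 − -4| = 4 cm
Total path = 14 cm; average speed = 14/9 = 14/9 cm/s.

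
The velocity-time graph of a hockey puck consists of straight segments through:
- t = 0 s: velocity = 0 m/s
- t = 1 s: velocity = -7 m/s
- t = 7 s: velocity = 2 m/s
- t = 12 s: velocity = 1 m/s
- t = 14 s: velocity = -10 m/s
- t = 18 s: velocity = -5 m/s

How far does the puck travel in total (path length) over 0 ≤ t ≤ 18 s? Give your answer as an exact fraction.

2239/33 m

Distance (not displacement) is the total path length: add the absolute areas under v-t.
0–1 s: |½(0 + -7)(1)| = 3.5 m
1–7 s: v = 0 at t = 17/3 s; triangle areas 49/3 + 4/3 = 53/3 m
7–12 s: |½(2 + 1)(5)| = 7.5 m
12–14 s: v = 0 at t = 134/11 s; triangle areas 1/11 + 100/11 = 101/11 m
14–18 s: |½(-10 + -5)(4)| = 30 m
Total distance = 2239/33 m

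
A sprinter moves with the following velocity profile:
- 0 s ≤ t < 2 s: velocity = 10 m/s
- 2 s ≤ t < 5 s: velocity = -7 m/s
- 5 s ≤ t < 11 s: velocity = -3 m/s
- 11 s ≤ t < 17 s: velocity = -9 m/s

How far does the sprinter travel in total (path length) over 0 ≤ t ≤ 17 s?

113 m

Distance (not displacement) is the total path length: add the absolute areas under v-t.
0–2 s: |10| × 2 = 20 m
2–5 s: |-7| × 3 = 21 m
5–11 s: |-3| × 6 = 18 m
11–17 s: |-9| × 6 = 54 m
Total distance = 113 m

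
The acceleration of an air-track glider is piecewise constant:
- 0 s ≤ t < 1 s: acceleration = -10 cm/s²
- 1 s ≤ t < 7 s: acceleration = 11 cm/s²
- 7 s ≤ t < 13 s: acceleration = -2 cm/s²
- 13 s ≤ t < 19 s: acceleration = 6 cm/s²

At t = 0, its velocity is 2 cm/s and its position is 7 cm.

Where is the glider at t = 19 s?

850 cm

On each constant-a segment, Δv = aΔt and Δx = v₀Δt + ½aΔt²; chain segment to segment.
0–1 s: v starts 2 cm/s; Δx = 2·1 + ½·-10·1² = -3 cm; v ends -8 cm/s.
1–7 s: v starts -8 cm/s; Δx = -8·6 + ½·11·6² = 150 cm; v ends 58 cm/s.
7–13 s: v starts 58 cm/s; Δx = 58·6 + ½·-2·6² = 312 cm; v ends 46 cm/s.
13–19 s: v starts 46 cm/s; Δx = 46·6 + ½·6·6² = 384 cm; v ends 82 cm/s.
x(19) = 7 + Σ Δx = 850 cm.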